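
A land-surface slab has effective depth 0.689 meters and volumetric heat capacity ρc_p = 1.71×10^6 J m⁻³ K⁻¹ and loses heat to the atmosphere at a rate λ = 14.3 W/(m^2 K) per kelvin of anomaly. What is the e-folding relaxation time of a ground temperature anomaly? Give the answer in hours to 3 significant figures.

22.9 hours

Areal heat capacity C = ρc_p × D = 1.71×10^6 × 0.689 = 1.18×10^6 J m⁻² K⁻¹.
Relaxation time τ = C / λ = 1.18×10^6 / 14.3 = 82400 s.
In hours: 82400 s / (3600 s/hour) = 22.9 hours.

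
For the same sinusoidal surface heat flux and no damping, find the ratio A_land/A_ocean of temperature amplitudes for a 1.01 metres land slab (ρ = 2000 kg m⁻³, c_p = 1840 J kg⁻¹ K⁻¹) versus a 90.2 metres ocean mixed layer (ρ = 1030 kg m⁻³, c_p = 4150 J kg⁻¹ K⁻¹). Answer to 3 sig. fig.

104

C_ocean = 1030 × 4150 × 90.2 = 3.86×10^8 J/(m²·K).
C_land = 2000 × 1840 × 1.01 = 3.72×10^6 J/(m²·K).
Undamped amplitude ∝ 1/C, so A_land/A_ocean = C_ocean/C_land = 104.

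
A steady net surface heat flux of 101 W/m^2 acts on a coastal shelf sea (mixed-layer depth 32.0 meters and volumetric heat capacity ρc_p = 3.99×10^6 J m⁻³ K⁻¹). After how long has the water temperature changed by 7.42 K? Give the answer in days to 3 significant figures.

Areal heat capacity C = ρc_p × D = 3.99×10^6 × 32.0 = 1.28×10^8 J/(m²·K).
Time required: Δt = C ΔT / F = 1.28×10^8 × 7.42 / 101 = 9.38×10^6 s.
In days: 9.38×10^6 s / (86400 s/day) = 109 days.

109 days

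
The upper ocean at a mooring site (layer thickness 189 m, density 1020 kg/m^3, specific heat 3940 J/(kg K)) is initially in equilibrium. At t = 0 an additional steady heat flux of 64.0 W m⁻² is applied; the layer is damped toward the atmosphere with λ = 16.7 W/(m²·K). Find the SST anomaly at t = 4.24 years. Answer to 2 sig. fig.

3.6 K

Areal heat capacity C = ρ c_p D = 1020 × 3940 × 189 = 7.60×10^8 J/(m^2 K).
τ = C / λ = 7.60×10^8 / 16.7 = 4.55×10^7 s.
Equilibrium anomaly ΔT_eq = F / λ = 64.0 / 16.7 = 3.83 K.
t = 4.24 years = 1.34×10^8 s, so t/τ = 2.94.
ΔT(t) = ΔT_eq (1 − e^(−t/τ)) = 3.83 × (1 − e^−2.94) = 3.63 K.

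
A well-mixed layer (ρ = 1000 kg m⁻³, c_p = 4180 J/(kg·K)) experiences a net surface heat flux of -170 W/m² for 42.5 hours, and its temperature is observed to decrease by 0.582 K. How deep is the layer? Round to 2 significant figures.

11 m

Heat input Q = F Δt = -170 × 1.53×10^5 s = -2.60×10^7 J/m².
Required areal heat capacity C = Q / ΔT = 4.47×10^7 J/(m²·K).
Depth D = C / (ρ c_p) = 4.47×10^7 / (1000 × 4180) = 10.7 m.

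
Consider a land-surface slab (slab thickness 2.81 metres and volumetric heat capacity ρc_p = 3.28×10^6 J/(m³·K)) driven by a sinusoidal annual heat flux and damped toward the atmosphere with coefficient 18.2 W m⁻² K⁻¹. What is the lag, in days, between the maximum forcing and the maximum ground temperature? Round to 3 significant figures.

5.84 days

Areal heat capacity C = ρc_p × D = 3.28×10^6 × 2.81 = 9.22×10^6 J/(m^2 K).
ω = 2π / 3.15×10^7 s = 1.99×10^-7 s⁻¹.
Phase lag φ = arctan(Cω/λ) = arctan(1.84/18.2) = 0.101 rad.
Time lag = φ / ω = 0.101 / 1.99×10^-7 = 5.05×10^5 s = 5.84 days.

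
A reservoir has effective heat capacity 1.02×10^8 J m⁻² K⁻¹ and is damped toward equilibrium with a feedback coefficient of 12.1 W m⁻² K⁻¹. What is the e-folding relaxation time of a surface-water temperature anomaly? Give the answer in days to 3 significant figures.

97.6 days

Areal heat capacity C = 1.02×10^8 J m⁻² K⁻¹ (given).
Relaxation time τ = C / λ = 1.02×10^8 / 12.1 = 8.43×10^6 s.
In days: 8.43×10^6 s / (86400 s/day) = 97.6 days.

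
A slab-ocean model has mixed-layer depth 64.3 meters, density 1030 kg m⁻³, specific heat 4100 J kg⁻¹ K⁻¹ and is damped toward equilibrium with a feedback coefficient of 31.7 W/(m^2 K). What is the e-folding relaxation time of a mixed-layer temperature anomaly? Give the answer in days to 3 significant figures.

Areal heat capacity C = ρ c_p D = 1030 × 4100 × 64.3 = 2.72×10^8 J/(m^2 K).
Relaxation time τ = C / λ = 2.72×10^8 / 31.7 = 8.57×10^6 s.
In days: 8.57×10^6 s / (86400 s/day) = 99.1 days.

99.1 days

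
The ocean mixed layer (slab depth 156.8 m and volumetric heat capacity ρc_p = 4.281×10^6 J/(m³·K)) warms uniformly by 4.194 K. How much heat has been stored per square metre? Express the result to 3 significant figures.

2.82×10^9

Areal heat capacity C = ρc_p × D = 4.281×10^6 × 156.8 = 6.71×10^8 J m⁻² K⁻¹.
ΔQ = C ΔT = 6.71×10^8 × 4.194 = 2.82×10^9 J/m².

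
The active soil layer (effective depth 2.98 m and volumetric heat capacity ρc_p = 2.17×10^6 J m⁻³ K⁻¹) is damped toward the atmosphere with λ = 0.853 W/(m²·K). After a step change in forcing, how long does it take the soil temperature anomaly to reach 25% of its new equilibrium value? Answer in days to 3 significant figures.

Areal heat capacity C = ρc_p × D = 2.17×10^6 × 2.98 = 6.47×10^6 J m⁻² K⁻¹.
τ = C / λ = 6.47×10^6 / 0.853 = 7.58×10^6 s.
Fraction reached: 1 − e^(−t/τ) = 0.25 ⇒ t = −τ ln(1 − 0.25) = τ × 0.288.
t = 2.18×10^6 s = 25.2 days.

25.2 days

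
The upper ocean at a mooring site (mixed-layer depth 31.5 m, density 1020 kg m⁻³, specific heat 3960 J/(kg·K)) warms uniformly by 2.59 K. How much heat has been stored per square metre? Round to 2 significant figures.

Areal heat capacity C = ρ c_p D = 1020 × 3960 × 31.5 = 1.27×10^8 J/(m²·K).
ΔQ = C ΔT = 1.27×10^8 × 2.59 = 3.30×10^8 J/m².

3.3×10^8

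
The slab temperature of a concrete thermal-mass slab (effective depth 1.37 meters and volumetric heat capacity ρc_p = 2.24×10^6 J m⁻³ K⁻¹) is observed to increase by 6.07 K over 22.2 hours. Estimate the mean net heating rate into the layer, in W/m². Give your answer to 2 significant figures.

230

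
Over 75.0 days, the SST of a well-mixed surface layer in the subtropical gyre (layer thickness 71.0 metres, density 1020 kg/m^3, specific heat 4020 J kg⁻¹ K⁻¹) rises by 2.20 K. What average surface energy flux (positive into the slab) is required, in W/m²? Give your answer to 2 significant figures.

Areal heat capacity C = ρ c_p D = 1020 × 4020 × 71.0 = 2.91×10^8 J/(m^2 K).
Required heat per unit area: Q = C ΔT = 2.91×10^8 × 2.20 = 6.40×10^8 J/m².
Flux F = Q / Δt = 6.40×10^8 / 6.48×10^6 s = 98.8 W/m².

99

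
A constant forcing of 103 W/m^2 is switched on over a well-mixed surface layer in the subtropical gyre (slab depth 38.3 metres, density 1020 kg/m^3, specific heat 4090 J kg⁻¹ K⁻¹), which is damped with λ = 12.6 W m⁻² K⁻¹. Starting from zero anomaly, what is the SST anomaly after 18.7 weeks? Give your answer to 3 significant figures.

Areal heat capacity C = ρ c_p D = 1020 × 4090 × 38.3 = 1.60×10^8 J m⁻² K⁻¹.
τ = C / λ = 1.60×10^8 / 12.6 = 1.27×10^7 s.
Equilibrium anomaly ΔT_eq = F / λ = 103 / 12.6 = 8.17 K.
t = 18.7 weeks = 1.13×10^7 s, so t/τ = 0.892.
ΔT(t) = ΔT_eq (1 − e^(−t/τ)) = 8.17 × (1 − e^−0.892) = 4.82 K.

4.82 K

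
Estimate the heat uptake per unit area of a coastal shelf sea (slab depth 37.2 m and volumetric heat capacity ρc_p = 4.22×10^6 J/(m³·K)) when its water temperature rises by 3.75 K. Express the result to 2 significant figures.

5.9×10^8

Areal heat capacity C = ρc_p × D = 4.22×10^6 × 37.2 = 1.57×10^8 J m⁻² K⁻¹.
ΔQ = C ΔT = 1.57×10^8 × 3.75 = 5.89×10^8 J/m².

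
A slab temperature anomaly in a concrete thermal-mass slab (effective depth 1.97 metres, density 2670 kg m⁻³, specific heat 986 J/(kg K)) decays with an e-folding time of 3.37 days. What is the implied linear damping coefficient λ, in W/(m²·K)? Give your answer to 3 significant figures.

17.8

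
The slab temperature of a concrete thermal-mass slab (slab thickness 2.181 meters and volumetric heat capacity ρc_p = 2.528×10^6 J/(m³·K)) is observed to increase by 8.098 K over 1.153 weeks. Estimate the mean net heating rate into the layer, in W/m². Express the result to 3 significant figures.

64.0

Areal heat capacity C = ρc_p × D = 2.528×10^6 × 2.181 = 5.51×10^6 J/(m²·K).
Required heat per unit area: Q = C ΔT = 5.51×10^6 × 8.098 = 4.46×10^7 J/m².
Flux F = Q / Δt = 4.46×10^7 / 6.97×10^5 s = 64.0 W/m².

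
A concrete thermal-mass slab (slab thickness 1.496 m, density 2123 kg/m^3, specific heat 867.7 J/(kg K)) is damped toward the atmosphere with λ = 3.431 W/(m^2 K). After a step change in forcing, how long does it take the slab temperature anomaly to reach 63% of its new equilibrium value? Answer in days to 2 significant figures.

9.2 days

Areal heat capacity C = ρ c_p D = 2123 × 867.7 × 1.496 = 2.76×10^6 J/(m^2 K).
τ = C / λ = 2.76×10^6 / 3.431 = 8.03×10^5 s.
Fraction reached: 1 − e^(−t/τ) = 0.63 ⇒ t = −τ ln(1 − 0.63) = τ × 0.994.
t = 7.99×10^5 s = 9.24 days.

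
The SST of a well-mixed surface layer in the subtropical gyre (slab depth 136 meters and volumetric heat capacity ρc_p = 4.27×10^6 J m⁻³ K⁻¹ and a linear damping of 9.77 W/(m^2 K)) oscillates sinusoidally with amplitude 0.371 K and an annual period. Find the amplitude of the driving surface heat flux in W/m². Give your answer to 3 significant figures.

Areal heat capacity C = ρc_p × D = 4.27×10^6 × 136 = 5.81×10^8 J/(m^2 K).
ω = 2π / 3.15×10^7 s = 1.99×10^-7 s⁻¹.
√((Cω)² + λ²) = √((116)² + 9.77²) = 116 W/(m²·K).
F₀ = A × √((Cω)²+λ²) = 0.371 × 116 = 43.1 W/m².

43.1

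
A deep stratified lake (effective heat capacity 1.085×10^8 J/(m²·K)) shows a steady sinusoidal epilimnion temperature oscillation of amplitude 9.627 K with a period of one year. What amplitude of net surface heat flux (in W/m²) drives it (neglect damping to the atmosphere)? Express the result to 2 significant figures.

Areal heat capacity C = 1.085×10^8 J/(m²·K) (given).
ω = 2π / 3.15×10^7 s = 1.99×10^-7 s⁻¹.
Cω = 1.08×10^8 × 1.99×10^-7 = 21.6 W/(m²·K).
F₀ = A × Cω = 9.627 × 21.6 = 208 W/m².

210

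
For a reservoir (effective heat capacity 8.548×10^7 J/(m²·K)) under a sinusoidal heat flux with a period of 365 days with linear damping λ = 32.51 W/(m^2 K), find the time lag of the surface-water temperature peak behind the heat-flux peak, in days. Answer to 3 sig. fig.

28.0 days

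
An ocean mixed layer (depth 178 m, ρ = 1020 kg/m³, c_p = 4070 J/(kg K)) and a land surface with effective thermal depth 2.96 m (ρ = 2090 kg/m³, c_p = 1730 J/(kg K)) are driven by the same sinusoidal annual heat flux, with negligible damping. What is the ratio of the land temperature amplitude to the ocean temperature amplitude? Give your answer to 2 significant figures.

69

C_ocean = 1020 × 4070 × 178 = 7.39×10^8 J/(m²·K).
C_land = 2090 × 1730 × 2.96 = 1.07×10^7 J/(m²·K).
Undamped amplitude ∝ 1/C, so A_land/A_ocean = C_ocean/C_land = 69.0.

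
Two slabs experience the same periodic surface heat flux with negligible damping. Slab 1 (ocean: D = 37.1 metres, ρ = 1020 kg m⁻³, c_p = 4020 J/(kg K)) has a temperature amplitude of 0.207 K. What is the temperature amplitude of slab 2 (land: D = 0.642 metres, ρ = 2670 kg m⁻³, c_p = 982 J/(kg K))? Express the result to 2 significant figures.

19 K

C_ocean = 1.52×10^8 J/(m²·K); C_land = 1.68×10^6 J/(m²·K).
A ∝ 1/C ⇒ A_land = A_ocean × C_ocean/C_land = 0.207 × 90.4 = 18.7 K.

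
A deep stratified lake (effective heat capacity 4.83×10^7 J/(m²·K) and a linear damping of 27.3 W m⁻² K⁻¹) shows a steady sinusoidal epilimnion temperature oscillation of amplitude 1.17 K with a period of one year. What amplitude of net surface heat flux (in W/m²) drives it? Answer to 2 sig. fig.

34

Areal heat capacity C = 4.83×10^7 J/(m²·K) (given).
ω = 2π / 3.15×10^7 s = 1.99×10^-7 s⁻¹.
√((Cω)² + λ²) = √((9.62)² + 27.3²) = 28.9 W/(m²·K).
F₀ = A × √((Cω)²+λ²) = 1.17 × 28.9 = 33.9 W/m².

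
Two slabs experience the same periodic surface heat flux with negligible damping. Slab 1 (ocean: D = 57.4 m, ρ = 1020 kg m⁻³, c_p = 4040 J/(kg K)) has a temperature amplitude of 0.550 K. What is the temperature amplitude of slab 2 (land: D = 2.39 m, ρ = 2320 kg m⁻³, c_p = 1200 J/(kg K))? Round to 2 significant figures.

C_ocean = 2.37×10^8 J/(m²·K); C_land = 6.65×10^6 J/(m²·K).
A ∝ 1/C ⇒ A_land = A_ocean × C_ocean/C_land = 0.550 × 35.5 = 19.6 K.

20 K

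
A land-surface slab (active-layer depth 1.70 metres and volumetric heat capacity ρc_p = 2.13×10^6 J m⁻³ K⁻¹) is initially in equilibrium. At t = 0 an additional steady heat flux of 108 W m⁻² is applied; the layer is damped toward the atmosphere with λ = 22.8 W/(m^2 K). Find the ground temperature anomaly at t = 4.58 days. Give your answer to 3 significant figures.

Areal heat capacity C = ρc_p × D = 2.13×10^6 × 1.70 = 3.62×10^6 J/(m²·K).
τ = C / λ = 3.62×10^6 / 22.8 = 1.59×10^5 s.
Equilibrium anomaly ΔT_eq = F / λ = 108 / 22.8 = 4.74 K.
t = 4.58 days = 3.96×10^5 s, so t/τ = 2.49.
ΔT(t) = ΔT_eq (1 − e^(−t/τ)) = 4.74 × (1 − e^−2.49) = 4.34 K.

4.34 K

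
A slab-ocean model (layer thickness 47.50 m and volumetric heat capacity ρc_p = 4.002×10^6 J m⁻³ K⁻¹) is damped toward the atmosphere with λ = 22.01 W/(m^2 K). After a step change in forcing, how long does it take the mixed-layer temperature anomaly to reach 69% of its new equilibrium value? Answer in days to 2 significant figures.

120 days

Areal heat capacity C = ρc_p × D = 4.002×10^6 × 47.50 = 1.90×10^8 J/(m^2 K).
τ = C / λ = 1.90×10^8 / 22.01 = 8.64×10^6 s.
Fraction reached: 1 − e^(−t/τ) = 0.69 ⇒ t = −τ ln(1 − 0.69) = τ × 1.17.
t = 1.01×10^7 s = 117 days.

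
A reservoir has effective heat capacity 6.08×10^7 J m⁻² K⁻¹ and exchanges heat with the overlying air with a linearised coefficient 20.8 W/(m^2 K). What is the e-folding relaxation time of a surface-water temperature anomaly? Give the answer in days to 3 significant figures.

Areal heat capacity C = 6.08×10^7 J m⁻² K⁻¹ (given).
Relaxation time τ = C / λ = 6.08×10^7 / 20.8 = 2.92×10^6 s.
In days: 2.92×10^6 s / (86400 s/day) = 33.8 days.

33.8 days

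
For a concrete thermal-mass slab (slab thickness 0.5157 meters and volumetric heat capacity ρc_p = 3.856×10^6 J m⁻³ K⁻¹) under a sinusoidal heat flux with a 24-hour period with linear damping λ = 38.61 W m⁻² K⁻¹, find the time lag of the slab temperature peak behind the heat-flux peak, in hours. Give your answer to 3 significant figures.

Areal heat capacity C = ρc_p × D = 3.856×10^6 × 0.5157 = 1.99×10^6 J/(m²·K).
ω = 2π / 86400 s = 7.27×10^-5 s⁻¹.
Phase lag φ = arctan(Cω/λ) = arctan(145/38.61) = 1.31 rad.
Time lag = φ / ω = 1.31 / 7.27×10^-5 = 18000 s = 5.00 hours.

5.00 hours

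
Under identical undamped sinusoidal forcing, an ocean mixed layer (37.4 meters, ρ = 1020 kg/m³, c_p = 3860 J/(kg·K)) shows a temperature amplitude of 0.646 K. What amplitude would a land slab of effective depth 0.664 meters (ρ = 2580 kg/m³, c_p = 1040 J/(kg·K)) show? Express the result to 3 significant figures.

C_ocean = 1.47×10^8 J/(m²·K); C_land = 1.78×10^6 J/(m²·K).
A ∝ 1/C ⇒ A_land = A_ocean × C_ocean/C_land = 0.646 × 82.6 = 53.4 K.

53.4 K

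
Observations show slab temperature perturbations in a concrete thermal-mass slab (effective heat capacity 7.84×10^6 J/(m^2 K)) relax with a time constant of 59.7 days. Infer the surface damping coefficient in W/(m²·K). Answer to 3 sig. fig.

Areal heat capacity C = 7.84×10^6 J/(m^2 K) (given).
τ = 59.7 days = 5.16×10^6 s.
λ = C / τ = 7.84×10^6 / 5.16×10^6 = 1.52 W/(m²·K).

1.52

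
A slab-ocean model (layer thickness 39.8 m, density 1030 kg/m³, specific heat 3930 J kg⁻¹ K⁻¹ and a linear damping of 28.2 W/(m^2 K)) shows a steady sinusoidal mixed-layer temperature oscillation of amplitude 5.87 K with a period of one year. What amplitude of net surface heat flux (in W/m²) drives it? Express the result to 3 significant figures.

Areal heat capacity C = ρ c_p D = 1030 × 3930 × 39.8 = 1.61×10^8 J/(m²·K).
ω = 2π / 3.15×10^7 s = 1.99×10^-7 s⁻¹.
√((Cω)² + λ²) = √((32.1)² + 28.2²) = 42.7 W/(m²·K).
F₀ = A × √((Cω)²+λ²) = 5.87 × 42.7 = 251 W/m².

251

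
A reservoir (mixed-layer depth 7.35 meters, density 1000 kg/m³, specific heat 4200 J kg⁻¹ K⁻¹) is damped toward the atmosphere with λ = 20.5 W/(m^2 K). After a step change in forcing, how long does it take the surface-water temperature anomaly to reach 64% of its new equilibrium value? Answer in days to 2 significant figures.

Areal heat capacity C = ρ c_p D = 1000 × 4200 × 7.35 = 3.09×10^7 J m⁻² K⁻¹.
τ = C / λ = 3.09×10^7 / 20.5 = 1.51×10^6 s.
Fraction reached: 1 − e^(−t/τ) = 0.64 ⇒ t = −τ ln(1 − 0.64) = τ × 1.02.
t = 1.54×10^6 s = 17.8 days.

18 days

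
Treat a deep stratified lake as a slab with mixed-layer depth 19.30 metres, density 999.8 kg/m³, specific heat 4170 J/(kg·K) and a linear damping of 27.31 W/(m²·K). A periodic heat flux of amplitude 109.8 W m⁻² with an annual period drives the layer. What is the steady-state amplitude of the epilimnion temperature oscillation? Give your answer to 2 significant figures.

3.5 K

Areal heat capacity C = ρ c_p D = 999.8 × 4170 × 19.30 = 8.05×10^7 J/(m²·K).
Angular frequency ω = 2π / T = 2π / 3.15×10^7 s = 1.99×10^-7 s⁻¹.
√((Cω)² + λ²) = √((16.0)² + 27.31²) = 31.7 W/(m²·K).
Amplitude A = F₀ / √((Cω)²+λ²) = 109.8 / 31.7 = 3.47 K.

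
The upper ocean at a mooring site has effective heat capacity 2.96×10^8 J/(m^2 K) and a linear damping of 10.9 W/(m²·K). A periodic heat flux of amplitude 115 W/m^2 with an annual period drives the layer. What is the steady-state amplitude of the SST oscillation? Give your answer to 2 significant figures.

Areal heat capacity C = 2.96×10^8 J/(m^2 K) (given).
Angular frequency ω = 2π / T = 2π / 3.15×10^7 s = 1.99×10^-7 s⁻¹.
√((Cω)² + λ²) = √((59.0)² + 10.9²) = 60.0 W/(m²·K).
Amplitude A = F₀ / √((Cω)²+λ²) = 115 / 60.0 = 1.92 K.

1.9 K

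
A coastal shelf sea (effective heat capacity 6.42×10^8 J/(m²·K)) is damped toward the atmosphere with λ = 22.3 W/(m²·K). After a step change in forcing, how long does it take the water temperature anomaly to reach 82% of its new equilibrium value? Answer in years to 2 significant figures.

1.6 years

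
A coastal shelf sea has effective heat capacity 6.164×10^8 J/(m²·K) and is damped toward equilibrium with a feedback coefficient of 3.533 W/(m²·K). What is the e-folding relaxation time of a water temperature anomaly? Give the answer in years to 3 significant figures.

5.53 years

Areal heat capacity C = 6.164×10^8 J/(m²·K) (given).
Relaxation time τ = C / λ = 6.16×10^8 / 3.533 = 1.74×10^8 s.
In years: 1.74×10^8 s / (3.156×10^7 s/year) = 5.53 years.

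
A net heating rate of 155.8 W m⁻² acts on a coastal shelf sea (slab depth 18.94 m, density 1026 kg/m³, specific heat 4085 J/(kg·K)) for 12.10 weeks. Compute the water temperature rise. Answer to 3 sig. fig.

14.4 K

Areal heat capacity C = ρ c_p D = 1026 × 4085 × 18.94 = 7.94×10^7 J/(m²·K).
Net heat input Q = F Δt = 155.8 × (12.10 weeks × 6.048×10^5 s/week) = 1.14×10^9 J/m².
ΔT = Q / C = 1.14×10^9 / 7.94×10^7 = 14.4 K.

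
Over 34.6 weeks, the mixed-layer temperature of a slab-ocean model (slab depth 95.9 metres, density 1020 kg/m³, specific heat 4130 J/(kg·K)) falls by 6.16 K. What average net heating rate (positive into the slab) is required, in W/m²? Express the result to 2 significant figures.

Areal heat capacity C = ρ c_p D = 1020 × 4130 × 95.9 = 4.04×10^8 J/(m²·K).
Required heat per unit area: Q = C ΔT = 4.04×10^8 × -6.16 = -2.49×10^9 J/m².
Flux F = Q / Δt = -2.49×10^9 / 2.09×10^7 s = -119 W/m².

-120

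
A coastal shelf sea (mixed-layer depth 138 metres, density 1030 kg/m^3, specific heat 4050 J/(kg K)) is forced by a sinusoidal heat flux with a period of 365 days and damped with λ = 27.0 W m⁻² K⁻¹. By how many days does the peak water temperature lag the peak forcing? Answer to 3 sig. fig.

Areal heat capacity C = ρ c_p D = 1030 × 4050 × 138 = 5.76×10^8 J m⁻² K⁻¹.
ω = 2π / 3.15×10^7 s = 1.99×10^-7 s⁻¹.
Phase lag φ = arctan(Cω/λ) = arctan(115/27.0) = 1.34 rad.
Time lag = φ / ω = 1.34 / 1.99×10^-7 = 6.72×10^6 s = 77.8 days.

77.8 days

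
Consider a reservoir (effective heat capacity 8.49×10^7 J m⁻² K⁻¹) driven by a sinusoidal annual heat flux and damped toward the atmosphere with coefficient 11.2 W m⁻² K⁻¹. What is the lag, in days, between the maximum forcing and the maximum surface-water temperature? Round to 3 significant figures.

57.3 days

Areal heat capacity C = 8.49×10^7 J m⁻² K⁻¹ (given).
ω = 2π / 3.15×10^7 s = 1.99×10^-7 s⁻¹.
Phase lag φ = arctan(Cω/λ) = arctan(16.9/11.2) = 0.986 rad.
Time lag = φ / ω = 0.986 / 1.99×10^-7 = 4.95×10^6 s = 57.3 days.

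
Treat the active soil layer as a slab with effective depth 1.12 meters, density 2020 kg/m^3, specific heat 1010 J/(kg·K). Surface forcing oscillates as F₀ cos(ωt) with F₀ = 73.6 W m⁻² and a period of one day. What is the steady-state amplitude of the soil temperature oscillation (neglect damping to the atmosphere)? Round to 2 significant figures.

Areal heat capacity C = ρ c_p D = 2020 × 1010 × 1.12 = 2.29×10^6 J/(m²·K).
Angular frequency ω = 2π / T = 2π / 86400 s = 7.27×10^-5 s⁻¹.
Cω = 2.29×10^6 × 7.27×10^-5 = 166 W/(m²·K).
Amplitude A = F₀ / (Cω) = 73.6 / 166 = 0.443 K.

0.44 K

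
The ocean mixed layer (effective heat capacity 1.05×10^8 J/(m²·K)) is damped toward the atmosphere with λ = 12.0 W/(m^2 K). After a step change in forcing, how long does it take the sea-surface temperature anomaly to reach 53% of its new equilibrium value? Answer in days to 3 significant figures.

Areal heat capacity C = 1.05×10^8 J/(m²·K) (given).
τ = C / λ = 1.05×10^8 / 12.0 = 8.75×10^6 s.
Fraction reached: 1 − e^(−t/τ) = 0.53 ⇒ t = −τ ln(1 − 0.53) = τ × 0.755.
t = 6.61×10^6 s = 76.5 days.

76.5 days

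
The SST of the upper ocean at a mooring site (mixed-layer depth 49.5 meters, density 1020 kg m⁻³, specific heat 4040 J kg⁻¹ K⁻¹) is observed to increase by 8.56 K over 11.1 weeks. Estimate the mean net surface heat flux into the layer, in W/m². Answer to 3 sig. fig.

Areal heat capacity C = ρ c_p D = 1020 × 4040 × 49.5 = 2.04×10^8 J/(m^2 K).
Required heat per unit area: Q = C ΔT = 2.04×10^8 × 8.56 = 1.75×10^9 J/m².
Flux F = Q / Δt = 1.75×10^9 / 6.71×10^6 s = 260 W/m².

260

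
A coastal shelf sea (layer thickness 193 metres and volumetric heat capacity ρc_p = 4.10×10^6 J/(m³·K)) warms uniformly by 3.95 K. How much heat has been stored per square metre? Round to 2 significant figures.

3.1×10^9

Areal heat capacity C = ρc_p × D = 4.10×10^6 × 193 = 7.91×10^8 J/(m^2 K).
ΔQ = C ΔT = 7.91×10^8 × 3.95 = 3.13×10^9 J/m².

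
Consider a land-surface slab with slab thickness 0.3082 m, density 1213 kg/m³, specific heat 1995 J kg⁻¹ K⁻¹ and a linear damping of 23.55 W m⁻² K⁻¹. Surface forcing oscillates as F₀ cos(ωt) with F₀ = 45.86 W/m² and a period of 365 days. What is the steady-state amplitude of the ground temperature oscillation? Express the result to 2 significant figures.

Areal heat capacity C = ρ c_p D = 1213 × 1995 × 0.3082 = 7.46×10^5 J m⁻² K⁻¹.
Angular frequency ω = 2π / T = 2π / 3.15×10^7 s = 1.99×10^-7 s⁻¹.
√((Cω)² + λ²) = √((0.149)² + 23.55²) = 23.6 W/(m²·K).
Amplitude A = F₀ / √((Cω)²+λ²) = 45.86 / 23.6 = 1.95 K.

1.9 K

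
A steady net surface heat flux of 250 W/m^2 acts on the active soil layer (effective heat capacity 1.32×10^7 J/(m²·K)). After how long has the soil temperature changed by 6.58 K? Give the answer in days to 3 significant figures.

4.02 days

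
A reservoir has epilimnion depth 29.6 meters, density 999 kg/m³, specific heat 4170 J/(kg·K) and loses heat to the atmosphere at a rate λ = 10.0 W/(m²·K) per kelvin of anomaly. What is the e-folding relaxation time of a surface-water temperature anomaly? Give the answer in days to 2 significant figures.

Areal heat capacity C = ρ c_p D = 999 × 4170 × 29.6 = 1.23×10^8 J m⁻² K⁻¹.
Relaxation time τ = C / λ = 1.23×10^8 / 10.0 = 1.23×10^7 s.
In days: 1.23×10^7 s / (86400 s/day) = 143 days.

140 days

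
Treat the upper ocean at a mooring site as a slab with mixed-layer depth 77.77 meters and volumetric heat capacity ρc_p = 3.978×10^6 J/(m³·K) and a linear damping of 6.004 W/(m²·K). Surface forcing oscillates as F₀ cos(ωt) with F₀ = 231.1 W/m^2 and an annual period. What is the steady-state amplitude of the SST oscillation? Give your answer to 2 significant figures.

3.7 K

Areal heat capacity C = ρc_p × D = 3.978×10^6 × 77.77 = 3.09×10^8 J/(m²·K).
Angular frequency ω = 2π / T = 2π / 3.15×10^7 s = 1.99×10^-7 s⁻¹.
√((Cω)² + λ²) = √((61.6)² + 6.004²) = 61.9 W/(m²·K).
Amplitude A = F₀ / √((Cω)²+λ²) = 231.1 / 61.9 = 3.73 K.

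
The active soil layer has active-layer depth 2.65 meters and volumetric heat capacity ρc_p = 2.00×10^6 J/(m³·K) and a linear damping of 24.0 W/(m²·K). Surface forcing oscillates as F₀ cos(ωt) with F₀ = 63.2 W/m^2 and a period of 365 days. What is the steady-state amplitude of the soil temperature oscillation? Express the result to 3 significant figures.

2.63 K

Areal heat capacity C = ρc_p × D = 2.00×10^6 × 2.65 = 5.30×10^6 J/(m^2 K).
Angular frequency ω = 2π / T = 2π / 3.15×10^7 s = 1.99×10^-7 s⁻¹.
√((Cω)² + λ²) = √((1.06)² + 24.0²) = 24.0 W/(m²·K).
Amplitude A = F₀ / √((Cω)²+λ²) = 63.2 / 24.0 = 2.63 K.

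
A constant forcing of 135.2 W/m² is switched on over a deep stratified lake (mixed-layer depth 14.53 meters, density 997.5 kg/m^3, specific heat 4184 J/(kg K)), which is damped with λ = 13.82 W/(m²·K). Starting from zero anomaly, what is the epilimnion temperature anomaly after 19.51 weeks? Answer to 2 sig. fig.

9.1 K

Areal heat capacity C = ρ c_p D = 997.5 × 4184 × 14.53 = 6.06×10^7 J m⁻² K⁻¹.
τ = C / λ = 6.06×10^7 / 13.82 = 4.39×10^6 s.
Equilibrium anomaly ΔT_eq = F / λ = 135.2 / 13.82 = 9.78 K.
t = 19.51 weeks = 1.18×10^7 s, so t/τ = 2.69.
ΔT(t) = ΔT_eq (1 − e^(−t/τ)) = 9.78 × (1 − e^−2.69) = 9.12 K.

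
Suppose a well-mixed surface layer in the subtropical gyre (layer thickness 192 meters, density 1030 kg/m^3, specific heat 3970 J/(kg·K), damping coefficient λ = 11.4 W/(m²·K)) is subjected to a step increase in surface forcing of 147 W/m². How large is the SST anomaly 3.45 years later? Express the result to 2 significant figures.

10 K

Areal heat capacity C = ρ c_p D = 1030 × 3970 × 192 = 7.85×10^8 J/(m²·K).
τ = C / λ = 7.85×10^8 / 11.4 = 6.89×10^7 s.
Equilibrium anomaly ΔT_eq = F / λ = 147 / 11.4 = 12.9 K.
t = 3.45 years = 1.09×10^8 s, so t/τ = 1.58.
ΔT(t) = ΔT_eq (1 − e^(−t/τ)) = 12.9 × (1 − e^−1.58) = 10.2 K.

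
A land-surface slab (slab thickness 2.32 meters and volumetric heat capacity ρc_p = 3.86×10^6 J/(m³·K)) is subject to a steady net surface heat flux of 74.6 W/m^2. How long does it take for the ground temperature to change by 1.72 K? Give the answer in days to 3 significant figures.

Areal heat capacity C = ρc_p × D = 3.86×10^6 × 2.32 = 8.96×10^6 J/(m²·K).
Time required: Δt = C ΔT / F = 8.96×10^6 × 1.72 / 74.6 = 2.06×10^5 s.
In days: 2.06×10^5 s / (86400 s/day) = 2.39 days.

2.39 days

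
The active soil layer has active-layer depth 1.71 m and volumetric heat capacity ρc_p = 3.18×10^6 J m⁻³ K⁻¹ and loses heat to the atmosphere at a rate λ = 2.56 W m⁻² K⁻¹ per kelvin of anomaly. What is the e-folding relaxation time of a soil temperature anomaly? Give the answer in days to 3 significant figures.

Areal heat capacity C = ρc_p × D = 3.18×10^6 × 1.71 = 5.44×10^6 J/(m^2 K).
Relaxation time τ = C / λ = 5.44×10^6 / 2.56 = 2.12×10^6 s.
In days: 2.12×10^6 s / (86400 s/day) = 24.6 days.

24.6 days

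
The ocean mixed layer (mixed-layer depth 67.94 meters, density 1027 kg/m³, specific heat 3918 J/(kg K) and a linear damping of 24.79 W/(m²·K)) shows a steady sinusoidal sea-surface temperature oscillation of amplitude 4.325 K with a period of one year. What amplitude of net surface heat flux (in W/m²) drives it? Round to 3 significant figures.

259

Areal heat capacity C = ρ c_p D = 1027 × 3918 × 67.94 = 2.73×10^8 J/(m^2 K).
ω = 2π / 3.15×10^7 s = 1.99×10^-7 s⁻¹.
√((Cω)² + λ²) = √((54.5)² + 24.79²) = 59.8 W/(m²·K).
F₀ = A × √((Cω)²+λ²) = 4.325 × 59.8 = 259 W/m².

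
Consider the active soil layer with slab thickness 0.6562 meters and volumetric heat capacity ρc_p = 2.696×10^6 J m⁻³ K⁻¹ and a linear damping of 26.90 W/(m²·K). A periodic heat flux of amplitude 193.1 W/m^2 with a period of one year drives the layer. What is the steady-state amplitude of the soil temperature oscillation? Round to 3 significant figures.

7.18 K

Areal heat capacity C = ρc_p × D = 2.696×10^6 × 0.6562 = 1.77×10^6 J/(m^2 K).
Angular frequency ω = 2π / T = 2π / 3.15×10^7 s = 1.99×10^-7 s⁻¹.
√((Cω)² + λ²) = √((0.352)² + 26.90²) = 26.9 W/(m²·K).
Amplitude A = F₀ / √((Cω)²+λ²) = 193.1 / 26.9 = 7.18 K.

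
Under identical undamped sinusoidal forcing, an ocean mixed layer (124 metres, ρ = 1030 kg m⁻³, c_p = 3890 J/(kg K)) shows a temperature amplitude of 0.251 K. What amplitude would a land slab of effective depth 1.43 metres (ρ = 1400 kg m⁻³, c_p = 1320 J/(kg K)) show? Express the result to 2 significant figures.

C_ocean = 4.97×10^8 J/(m²·K); C_land = 2.64×10^6 J/(m²·K).
A ∝ 1/C ⇒ A_land = A_ocean × C_ocean/C_land = 0.251 × 188 = 47.2 K.

47 K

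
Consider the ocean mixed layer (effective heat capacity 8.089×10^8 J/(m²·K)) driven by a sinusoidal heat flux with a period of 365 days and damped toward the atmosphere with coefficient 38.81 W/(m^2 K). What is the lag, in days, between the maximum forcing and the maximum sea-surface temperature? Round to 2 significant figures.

Areal heat capacity C = 8.089×10^8 J/(m²·K) (given).
ω = 2π / 3.15×10^7 s = 1.99×10^-7 s⁻¹.
Phase lag φ = arctan(Cω/λ) = arctan(161/38.81) = 1.33 rad.
Time lag = φ / ω = 1.33 / 1.99×10^-7 = 6.70×10^6 s = 77.5 days.

78 days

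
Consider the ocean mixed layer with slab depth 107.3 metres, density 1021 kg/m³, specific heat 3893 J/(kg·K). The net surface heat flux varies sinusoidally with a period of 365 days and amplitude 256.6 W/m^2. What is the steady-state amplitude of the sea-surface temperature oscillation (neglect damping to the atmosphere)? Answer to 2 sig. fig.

Areal heat capacity C = ρ c_p D = 1021 × 3893 × 107.3 = 4.26×10^8 J/(m²·K).
Angular frequency ω = 2π / T = 2π / 3.15×10^7 s = 1.99×10^-7 s⁻¹.
Cω = 4.26×10^8 × 1.99×10^-7 = 85.0 W/(m²·K).
Amplitude A = F₀ / (Cω) = 256.6 / 85.0 = 3.02 K.

3.0 K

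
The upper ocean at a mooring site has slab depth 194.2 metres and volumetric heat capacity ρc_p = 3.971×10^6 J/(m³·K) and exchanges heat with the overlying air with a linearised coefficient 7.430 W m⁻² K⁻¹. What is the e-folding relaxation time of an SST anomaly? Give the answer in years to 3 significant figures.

3.29 years

Areal heat capacity C = ρc_p × D = 3.971×10^6 × 194.2 = 7.71×10^8 J m⁻² K⁻¹.
Relaxation time τ = C / λ = 7.71×10^8 / 7.430 = 1.04×10^8 s.
In years: 1.04×10^8 s / (3.156×10^7 s/year) = 3.29 years.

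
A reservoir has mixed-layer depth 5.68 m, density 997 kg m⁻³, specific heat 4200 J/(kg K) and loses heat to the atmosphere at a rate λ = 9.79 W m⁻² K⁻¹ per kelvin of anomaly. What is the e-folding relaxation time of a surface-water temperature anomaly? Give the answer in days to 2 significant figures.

28 days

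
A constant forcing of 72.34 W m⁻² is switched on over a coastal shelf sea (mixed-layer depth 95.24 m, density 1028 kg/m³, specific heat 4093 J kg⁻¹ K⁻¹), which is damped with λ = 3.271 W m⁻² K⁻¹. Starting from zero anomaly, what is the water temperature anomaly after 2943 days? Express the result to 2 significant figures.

19 K

Areal heat capacity C = ρ c_p D = 1028 × 4093 × 95.24 = 4.01×10^8 J/(m²·K).
τ = C / λ = 4.01×10^8 / 3.271 = 1.23×10^8 s.
Equilibrium anomaly ΔT_eq = F / λ = 72.34 / 3.271 = 22.1 K.
t = 2943 days = 2.54×10^8 s, so t/τ = 2.08.
ΔT(t) = ΔT_eq (1 − e^(−t/τ)) = 22.1 × (1 − e^−2.08) = 19.3 K.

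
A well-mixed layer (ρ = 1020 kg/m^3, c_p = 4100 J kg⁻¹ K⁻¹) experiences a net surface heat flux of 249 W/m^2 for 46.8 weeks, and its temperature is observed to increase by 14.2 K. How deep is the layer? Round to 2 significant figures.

120 m

Heat input Q = F Δt = 249 × 2.83×10^7 s = 7.05×10^9 J/m².
Required areal heat capacity C = Q / ΔT = 4.96×10^8 J/(m²·K).
Depth D = C / (ρ c_p) = 4.96×10^8 / (1020 × 4100) = 119 m.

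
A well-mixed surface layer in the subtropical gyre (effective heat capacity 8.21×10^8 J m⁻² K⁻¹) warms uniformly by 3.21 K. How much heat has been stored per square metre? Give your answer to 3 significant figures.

2.64×10^9

Areal heat capacity C = 8.21×10^8 J m⁻² K⁻¹ (given).
ΔQ = C ΔT = 8.21×10^8 × 3.21 = 2.64×10^9 J/m².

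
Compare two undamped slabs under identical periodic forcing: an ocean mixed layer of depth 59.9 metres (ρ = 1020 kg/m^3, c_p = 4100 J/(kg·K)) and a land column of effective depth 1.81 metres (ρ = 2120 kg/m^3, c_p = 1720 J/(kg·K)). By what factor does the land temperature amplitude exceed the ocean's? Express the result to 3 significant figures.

C_ocean = 1020 × 4100 × 59.9 = 2.51×10^8 J/(m²·K).
C_land = 2120 × 1720 × 1.81 = 6.60×10^6 J/(m²·K).
Undamped amplitude ∝ 1/C, so A_land/A_ocean = C_ocean/C_land = 38.0.

38.0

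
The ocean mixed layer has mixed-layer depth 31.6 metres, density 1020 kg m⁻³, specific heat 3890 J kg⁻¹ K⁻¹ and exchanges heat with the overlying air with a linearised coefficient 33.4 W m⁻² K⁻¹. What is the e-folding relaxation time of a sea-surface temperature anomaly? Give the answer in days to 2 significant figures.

43 days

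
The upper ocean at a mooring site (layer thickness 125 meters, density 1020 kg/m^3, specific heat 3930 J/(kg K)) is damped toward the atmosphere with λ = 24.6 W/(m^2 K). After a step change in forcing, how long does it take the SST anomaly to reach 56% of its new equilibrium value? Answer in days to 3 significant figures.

194 days

Areal heat capacity C = ρ c_p D = 1020 × 3930 × 125 = 5.01×10^8 J/(m^2 K).
τ = C / λ = 5.01×10^8 / 24.6 = 2.04×10^7 s.
Fraction reached: 1 − e^(−t/τ) = 0.56 ⇒ t = −τ ln(1 − 0.56) = τ × 0.821.
t = 1.67×10^7 s = 194 days.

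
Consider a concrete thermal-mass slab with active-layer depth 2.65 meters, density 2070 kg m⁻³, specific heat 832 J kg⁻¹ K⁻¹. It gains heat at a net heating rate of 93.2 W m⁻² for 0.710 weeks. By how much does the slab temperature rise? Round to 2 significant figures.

Areal heat capacity C = ρ c_p D = 2070 × 832 × 2.65 = 4.56×10^6 J/(m^2 K).
Net heat input Q = F Δt = 93.2 × (0.710 weeks × 6.048×10^5 s/week) = 4.00×10^7 J/m².
ΔT = Q / C = 4.00×10^7 / 4.56×10^6 = 8.77 K.

8.8 K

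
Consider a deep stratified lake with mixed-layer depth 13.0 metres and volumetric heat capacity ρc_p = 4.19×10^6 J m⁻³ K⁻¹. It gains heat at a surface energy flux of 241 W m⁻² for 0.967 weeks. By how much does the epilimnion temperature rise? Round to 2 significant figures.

2.6 K

Areal heat capacity C = ρc_p × D = 4.19×10^6 × 13.0 = 5.45×10^7 J/(m^2 K).
Net heat input Q = F Δt = 241 × (0.967 weeks × 6.048×10^5 s/week) = 1.41×10^8 J/m².
ΔT = Q / C = 1.41×10^8 / 5.45×10^7 = 2.59 K.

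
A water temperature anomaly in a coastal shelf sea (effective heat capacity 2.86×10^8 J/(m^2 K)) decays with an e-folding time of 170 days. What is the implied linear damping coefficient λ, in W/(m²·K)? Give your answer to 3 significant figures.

Areal heat capacity C = 2.86×10^8 J/(m^2 K) (given).
τ = 170 days = 1.47×10^7 s.
λ = C / τ = 2.86×10^8 / 1.47×10^7 = 19.5 W/(m²·K).

19.5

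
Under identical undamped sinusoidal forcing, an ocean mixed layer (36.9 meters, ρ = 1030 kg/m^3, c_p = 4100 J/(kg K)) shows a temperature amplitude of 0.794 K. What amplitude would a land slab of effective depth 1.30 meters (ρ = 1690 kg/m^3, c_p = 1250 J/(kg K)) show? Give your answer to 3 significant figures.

C_ocean = 1.56×10^8 J/(m²·K); C_land = 2.75×10^6 J/(m²·K).
A ∝ 1/C ⇒ A_land = A_ocean × C_ocean/C_land = 0.794 × 56.7 = 45.1 K.

45.1 K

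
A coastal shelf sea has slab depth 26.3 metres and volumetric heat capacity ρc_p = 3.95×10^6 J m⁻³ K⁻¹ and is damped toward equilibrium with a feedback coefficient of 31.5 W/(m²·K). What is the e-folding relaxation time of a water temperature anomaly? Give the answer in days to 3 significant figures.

Areal heat capacity C = ρc_p × D = 3.95×10^6 × 26.3 = 1.04×10^8 J m⁻² K⁻¹.
Relaxation time τ = C / λ = 1.04×10^8 / 31.5 = 3.30×10^6 s.
In days: 3.30×10^6 s / (86400 s/day) = 38.2 days.

38.2 days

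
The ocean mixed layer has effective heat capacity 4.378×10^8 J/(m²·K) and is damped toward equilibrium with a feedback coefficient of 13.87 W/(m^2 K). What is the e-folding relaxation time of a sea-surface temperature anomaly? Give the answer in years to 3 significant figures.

Areal heat capacity C = 4.378×10^8 J/(m²·K) (given).
Relaxation time τ = C / λ = 4.38×10^8 / 13.87 = 3.16×10^7 s.
In years: 3.16×10^7 s / (3.156×10^7 s/year) = 1.00 years.

1.00 years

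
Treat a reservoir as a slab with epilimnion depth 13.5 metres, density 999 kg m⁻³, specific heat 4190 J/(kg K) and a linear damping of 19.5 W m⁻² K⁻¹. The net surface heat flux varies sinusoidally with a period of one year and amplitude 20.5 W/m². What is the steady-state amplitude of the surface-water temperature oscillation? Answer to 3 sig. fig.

0.910 K

Areal heat capacity C = ρ c_p D = 999 × 4190 × 13.5 = 5.65×10^7 J m⁻² K⁻¹.
Angular frequency ω = 2π / T = 2π / 3.15×10^7 s = 1.99×10^-7 s⁻¹.
√((Cω)² + λ²) = √((11.3)² + 19.5²) = 22.5 W/(m²·K).
Amplitude A = F₀ / √((Cω)²+λ²) = 20.5 / 22.5 = 0.910 K.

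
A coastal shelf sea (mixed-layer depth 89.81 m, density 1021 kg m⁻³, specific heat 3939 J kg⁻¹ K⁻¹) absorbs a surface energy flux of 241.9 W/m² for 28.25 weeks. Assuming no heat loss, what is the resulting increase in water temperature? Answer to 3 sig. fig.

11.4 K

Areal heat capacity C = ρ c_p D = 1021 × 3939 × 89.81 = 3.61×10^8 J m⁻² K⁻¹.
Net heat input Q = F Δt = 241.9 × (28.25 weeks × 6.048×10^5 s/week) = 4.13×10^9 J/m².
ΔT = Q / C = 4.13×10^9 / 3.61×10^8 = 11.4 K.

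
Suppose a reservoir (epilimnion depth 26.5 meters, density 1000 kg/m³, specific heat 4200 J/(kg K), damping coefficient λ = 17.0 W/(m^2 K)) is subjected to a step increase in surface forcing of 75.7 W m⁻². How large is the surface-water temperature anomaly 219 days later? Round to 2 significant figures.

4.2 K

Areal heat capacity C = ρ c_p D = 1000 × 4200 × 26.5 = 1.11×10^8 J/(m^2 K).
τ = C / λ = 1.11×10^8 / 17.0 = 6.55×10^6 s.
Equilibrium anomaly ΔT_eq = F / λ = 75.7 / 17.0 = 4.45 K.
t = 219 days = 1.89×10^7 s, so t/τ = 2.89.
ΔT(t) = ΔT_eq (1 − e^(−t/τ)) = 4.45 × (1 − e^−2.89) = 4.21 K.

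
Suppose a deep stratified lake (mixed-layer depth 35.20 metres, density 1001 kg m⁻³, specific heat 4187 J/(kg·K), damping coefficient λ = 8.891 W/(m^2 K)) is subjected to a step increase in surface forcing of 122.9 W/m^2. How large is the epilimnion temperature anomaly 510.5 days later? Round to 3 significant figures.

Areal heat capacity C = ρ c_p D = 1001 × 4187 × 35.20 = 1.48×10^8 J/(m^2 K).
τ = C / λ = 1.48×10^8 / 8.891 = 1.66×10^7 s.
Equilibrium anomaly ΔT_eq = F / λ = 122.9 / 8.891 = 13.8 K.
t = 510.5 days = 4.41×10^7 s, so t/τ = 2.66.
ΔT(t) = ΔT_eq (1 − e^(−t/τ)) = 13.8 × (1 − e^−2.66) = 12.9 K.

12.9 K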